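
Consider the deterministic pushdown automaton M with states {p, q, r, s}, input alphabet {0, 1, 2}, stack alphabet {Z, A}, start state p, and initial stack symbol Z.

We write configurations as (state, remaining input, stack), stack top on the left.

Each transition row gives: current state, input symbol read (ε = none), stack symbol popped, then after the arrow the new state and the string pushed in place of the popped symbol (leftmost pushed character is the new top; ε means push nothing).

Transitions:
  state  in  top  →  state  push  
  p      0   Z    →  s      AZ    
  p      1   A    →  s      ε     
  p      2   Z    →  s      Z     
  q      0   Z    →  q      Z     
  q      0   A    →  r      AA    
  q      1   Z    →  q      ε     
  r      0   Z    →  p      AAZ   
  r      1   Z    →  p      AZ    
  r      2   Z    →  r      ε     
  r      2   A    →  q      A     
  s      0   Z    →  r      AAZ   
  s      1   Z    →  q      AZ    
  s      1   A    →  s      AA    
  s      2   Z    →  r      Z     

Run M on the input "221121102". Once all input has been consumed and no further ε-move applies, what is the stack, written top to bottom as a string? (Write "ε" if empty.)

AAZ

(p, 221121102, Z) ⊢ (s, 21121102, Z) ⊢ (r, 1121102, Z) ⊢ (p, 121102, AZ) ⊢ (s, 21102, Z) ⊢ (r, 1102, Z) ⊢ (p, 102, AZ) ⊢ (s, 02, Z) ⊢ (r, 2, AAZ) ⊢ (q, ε, AAZ)
All input consumed in state q with stack AAZ.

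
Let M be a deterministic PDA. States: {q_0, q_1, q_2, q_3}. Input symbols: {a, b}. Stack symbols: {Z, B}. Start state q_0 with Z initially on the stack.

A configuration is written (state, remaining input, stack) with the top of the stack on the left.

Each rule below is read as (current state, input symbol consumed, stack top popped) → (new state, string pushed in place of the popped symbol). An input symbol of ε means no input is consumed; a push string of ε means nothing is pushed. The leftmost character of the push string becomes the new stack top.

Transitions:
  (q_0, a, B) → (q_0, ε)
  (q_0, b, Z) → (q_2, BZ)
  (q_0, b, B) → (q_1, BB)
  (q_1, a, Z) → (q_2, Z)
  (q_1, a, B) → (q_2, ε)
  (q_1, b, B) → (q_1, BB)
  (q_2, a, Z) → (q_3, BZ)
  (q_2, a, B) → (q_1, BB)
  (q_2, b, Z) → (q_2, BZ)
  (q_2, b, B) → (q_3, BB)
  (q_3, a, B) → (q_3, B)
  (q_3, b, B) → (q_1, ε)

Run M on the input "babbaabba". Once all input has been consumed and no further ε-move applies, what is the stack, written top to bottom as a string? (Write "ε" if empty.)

BBBBBZ

(q_0, babbaabba, Z)
  read b, top Z: go to q_2, push BZ → (q_2, abbaabba, BZ)
  read a, top B: go to q_1, push BB → (q_1, bbaabba, BBZ)
  read b, top B: go to q_1, push BB → (q_1, baabba, BBBZ)
  read b, top B: go to q_1, push BB → (q_1, aabba, BBBBZ)
  read a, top B: go to q_2, push ε → (q_2, abba, BBBZ)
  read a, top B: go to q_1, push BB → (q_1, bba, BBBBZ)
  read b, top B: go to q_1, push BB → (q_1, ba, BBBBBZ)
  read b, top B: go to q_1, push BB → (q_1, a, BBBBBBZ)
  read a, top B: go to q_2, push ε → (q_2, ε, BBBBBZ)
All input consumed in state q_2 with stack BBBBBZ.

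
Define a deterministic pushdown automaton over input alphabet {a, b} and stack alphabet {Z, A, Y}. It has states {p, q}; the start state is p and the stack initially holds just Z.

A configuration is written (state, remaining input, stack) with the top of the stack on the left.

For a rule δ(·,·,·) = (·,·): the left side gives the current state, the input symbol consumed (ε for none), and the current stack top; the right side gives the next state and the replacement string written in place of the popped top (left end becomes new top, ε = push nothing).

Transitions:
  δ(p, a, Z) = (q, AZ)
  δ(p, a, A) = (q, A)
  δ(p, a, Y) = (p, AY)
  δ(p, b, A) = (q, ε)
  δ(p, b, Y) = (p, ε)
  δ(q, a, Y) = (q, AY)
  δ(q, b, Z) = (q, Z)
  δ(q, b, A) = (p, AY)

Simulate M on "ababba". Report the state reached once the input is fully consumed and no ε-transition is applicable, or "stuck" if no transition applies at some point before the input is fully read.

q

(p, ababba, Z)
  read a, top Z: go to q, push AZ → (q, babba, AZ)
  read b, top A: go to p, push AY → (p, abba, AYZ)
  read a, top A: go to q, push A → (q, bba, AYZ)
  read b, top A: go to p, push AY → (p, ba, AYYZ)
  read b, top A: go to q, push ε → (q, a, YYZ)
  read a, top Y: go to q, push AY → (q, ε, AYYZ)
All input consumed; M is in state q.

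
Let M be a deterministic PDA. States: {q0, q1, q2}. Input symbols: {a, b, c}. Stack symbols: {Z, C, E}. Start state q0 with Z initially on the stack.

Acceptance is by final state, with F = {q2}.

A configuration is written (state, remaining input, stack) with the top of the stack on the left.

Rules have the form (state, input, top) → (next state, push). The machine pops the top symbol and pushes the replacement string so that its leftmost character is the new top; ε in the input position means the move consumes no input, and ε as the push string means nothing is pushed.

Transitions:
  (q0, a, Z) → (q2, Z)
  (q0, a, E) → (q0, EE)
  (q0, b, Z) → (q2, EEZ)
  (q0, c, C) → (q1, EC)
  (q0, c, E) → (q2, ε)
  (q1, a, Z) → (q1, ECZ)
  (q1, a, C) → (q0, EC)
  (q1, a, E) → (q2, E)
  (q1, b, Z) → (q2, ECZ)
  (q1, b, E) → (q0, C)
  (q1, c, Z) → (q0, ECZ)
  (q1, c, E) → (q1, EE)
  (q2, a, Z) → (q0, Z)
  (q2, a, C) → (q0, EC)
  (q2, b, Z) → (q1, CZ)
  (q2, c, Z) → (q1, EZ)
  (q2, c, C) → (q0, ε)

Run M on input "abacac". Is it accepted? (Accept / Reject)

Accept

(q0, abacac, Z)
  read a, top Z: go to q2, push Z → (q2, bacac, Z)
  read b, top Z: go to q1, push CZ → (q1, acac, CZ)
  read a, top C: go to q0, push EC → (q0, cac, ECZ)
  read c, top E: go to q2, push ε → (q2, ac, CZ)
  read a, top C: go to q0, push EC → (q0, c, ECZ)
  read c, top E: go to q2, push ε → (q2, ε, CZ)
All input consumed; state q2 ∈ F.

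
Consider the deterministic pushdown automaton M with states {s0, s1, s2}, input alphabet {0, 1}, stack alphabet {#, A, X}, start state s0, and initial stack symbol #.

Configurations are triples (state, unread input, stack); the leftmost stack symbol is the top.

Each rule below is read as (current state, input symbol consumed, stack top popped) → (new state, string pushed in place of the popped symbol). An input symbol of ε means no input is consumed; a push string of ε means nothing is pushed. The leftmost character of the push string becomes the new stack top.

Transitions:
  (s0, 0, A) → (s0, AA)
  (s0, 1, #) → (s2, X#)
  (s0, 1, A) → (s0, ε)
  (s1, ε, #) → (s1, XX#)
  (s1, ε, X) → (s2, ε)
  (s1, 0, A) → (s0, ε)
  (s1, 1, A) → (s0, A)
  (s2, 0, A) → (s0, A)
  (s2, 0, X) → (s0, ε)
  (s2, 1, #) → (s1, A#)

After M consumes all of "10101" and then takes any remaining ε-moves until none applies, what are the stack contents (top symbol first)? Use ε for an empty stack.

X#

(s0, 10101, #)
  read 1, top #: go to s2, push X# → (s2, 0101, X#)
  read 0, top X: go to s0, push ε → (s0, 101, #)
  read 1, top #: go to s2, push X# → (s2, 01, X#)
  read 0, top X: go to s0, push ε → (s0, 1, #)
  read 1, top #: go to s2, push X# → (s2, ε, X#)
All input consumed in state s2 with stack X#.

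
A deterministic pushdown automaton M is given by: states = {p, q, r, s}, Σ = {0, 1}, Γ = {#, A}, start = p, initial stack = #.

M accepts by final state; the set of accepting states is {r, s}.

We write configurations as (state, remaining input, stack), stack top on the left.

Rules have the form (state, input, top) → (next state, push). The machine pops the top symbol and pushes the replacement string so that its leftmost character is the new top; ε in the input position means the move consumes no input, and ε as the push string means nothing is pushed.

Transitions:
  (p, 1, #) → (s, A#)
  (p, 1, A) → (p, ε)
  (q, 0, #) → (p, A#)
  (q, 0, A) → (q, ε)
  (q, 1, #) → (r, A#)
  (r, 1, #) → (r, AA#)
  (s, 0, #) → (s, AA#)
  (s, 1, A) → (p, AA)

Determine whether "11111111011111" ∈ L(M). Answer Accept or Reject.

(p, 11111111011111, #) ⊢ (s, 1111111011111, A#) ⊢ (p, 111111011111, AA#) ⊢ (p, 11111011111, A#) ⊢ (p, 1111011111, #) ⊢ (s, 111011111, A#) ⊢ (p, 11011111, AA#) ⊢ (p, 1011111, A#) ⊢ (p, 011111, #)
No transition applies at (p, 011111, #); input not fully consumed.

Reject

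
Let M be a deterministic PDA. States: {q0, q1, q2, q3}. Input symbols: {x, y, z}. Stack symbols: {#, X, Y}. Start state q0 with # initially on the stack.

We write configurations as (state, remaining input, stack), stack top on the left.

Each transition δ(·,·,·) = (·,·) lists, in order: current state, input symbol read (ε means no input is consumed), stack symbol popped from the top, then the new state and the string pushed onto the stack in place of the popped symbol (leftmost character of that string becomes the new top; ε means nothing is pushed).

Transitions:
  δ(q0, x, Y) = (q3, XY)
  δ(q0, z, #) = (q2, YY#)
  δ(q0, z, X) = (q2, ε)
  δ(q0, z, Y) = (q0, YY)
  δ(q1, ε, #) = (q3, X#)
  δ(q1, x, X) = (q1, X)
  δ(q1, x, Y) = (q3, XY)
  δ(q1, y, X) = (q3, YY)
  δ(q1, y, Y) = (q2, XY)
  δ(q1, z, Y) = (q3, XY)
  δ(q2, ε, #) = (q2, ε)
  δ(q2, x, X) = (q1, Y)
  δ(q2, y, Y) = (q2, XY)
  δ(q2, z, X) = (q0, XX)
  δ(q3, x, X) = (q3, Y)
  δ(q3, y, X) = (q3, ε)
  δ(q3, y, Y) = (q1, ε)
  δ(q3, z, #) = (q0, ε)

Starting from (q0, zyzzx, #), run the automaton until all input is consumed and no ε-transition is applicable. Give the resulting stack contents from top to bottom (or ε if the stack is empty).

YYY#

(q0, zyzzx, #) ⊢ (q2, yzzx, YY#) ⊢ (q2, zzx, XYY#) ⊢ (q0, zx, XXYY#) ⊢ (q2, x, XYY#) ⊢ (q1, ε, YYY#)
All input consumed in state q1 with stack YYY#.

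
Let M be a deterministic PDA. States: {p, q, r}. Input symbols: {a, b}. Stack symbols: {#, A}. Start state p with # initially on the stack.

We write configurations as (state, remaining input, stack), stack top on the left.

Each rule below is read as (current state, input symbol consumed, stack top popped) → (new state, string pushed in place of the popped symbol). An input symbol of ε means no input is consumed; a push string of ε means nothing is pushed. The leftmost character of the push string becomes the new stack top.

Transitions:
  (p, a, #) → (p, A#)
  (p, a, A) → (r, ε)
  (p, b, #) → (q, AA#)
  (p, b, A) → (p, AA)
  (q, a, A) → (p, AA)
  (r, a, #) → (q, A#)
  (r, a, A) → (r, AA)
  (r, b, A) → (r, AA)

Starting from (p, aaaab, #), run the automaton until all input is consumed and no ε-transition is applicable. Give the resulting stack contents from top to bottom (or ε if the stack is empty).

(p, aaaab, #) ⊢ (p, aaab, A#) ⊢ (r, aab, #) ⊢ (q, ab, A#) ⊢ (p, b, AA#) ⊢ (p, ε, AAA#)
All input consumed in state p with stack AAA#.

AAA#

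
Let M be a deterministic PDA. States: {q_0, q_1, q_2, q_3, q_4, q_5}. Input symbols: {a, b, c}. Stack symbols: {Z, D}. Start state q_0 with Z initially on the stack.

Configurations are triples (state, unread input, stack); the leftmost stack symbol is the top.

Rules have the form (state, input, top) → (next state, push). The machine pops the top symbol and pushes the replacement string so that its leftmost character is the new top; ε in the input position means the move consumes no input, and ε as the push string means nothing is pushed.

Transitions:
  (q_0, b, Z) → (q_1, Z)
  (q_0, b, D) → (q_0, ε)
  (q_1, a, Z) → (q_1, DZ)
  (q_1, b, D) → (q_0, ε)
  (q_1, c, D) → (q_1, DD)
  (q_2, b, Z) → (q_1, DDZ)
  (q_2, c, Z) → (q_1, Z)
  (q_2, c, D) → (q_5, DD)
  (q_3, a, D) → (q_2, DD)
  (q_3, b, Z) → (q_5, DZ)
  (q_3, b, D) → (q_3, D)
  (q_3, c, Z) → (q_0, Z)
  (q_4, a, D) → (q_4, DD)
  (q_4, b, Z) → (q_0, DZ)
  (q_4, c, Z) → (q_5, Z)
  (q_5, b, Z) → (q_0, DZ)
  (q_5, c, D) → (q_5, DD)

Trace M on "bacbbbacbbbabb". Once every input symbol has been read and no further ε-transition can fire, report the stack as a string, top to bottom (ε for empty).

(q_0, bacbbbacbbbabb, Z)
  read b, top Z: go to q_1, push Z → (q_1, acbbbacbbbabb, Z)
  read a, top Z: go to q_1, push DZ → (q_1, cbbbacbbbabb, DZ)
  read c, top D: go to q_1, push DD → (q_1, bbbacbbbabb, DDZ)
  read b, top D: go to q_0, push ε → (q_0, bbacbbbabb, DZ)
  read b, top D: go to q_0, push ε → (q_0, bacbbbabb, Z)
  read b, top Z: go to q_1, push Z → (q_1, acbbbabb, Z)
  read a, top Z: go to q_1, push DZ → (q_1, cbbbabb, DZ)
  read c, top D: go to q_1, push DD → (q_1, bbbabb, DDZ)
  read b, top D: go to q_0, push ε → (q_0, bbabb, DZ)
  read b, top D: go to q_0, push ε → (q_0, babb, Z)
  read b, top Z: go to q_1, push Z → (q_1, abb, Z)
  read a, top Z: go to q_1, push DZ → (q_1, bb, DZ)
  read b, top D: go to q_0, push ε → (q_0, b, Z)
  read b, top Z: go to q_1, push Z → (q_1, ε, Z)
All input consumed in state q_1 with stack Z.

Z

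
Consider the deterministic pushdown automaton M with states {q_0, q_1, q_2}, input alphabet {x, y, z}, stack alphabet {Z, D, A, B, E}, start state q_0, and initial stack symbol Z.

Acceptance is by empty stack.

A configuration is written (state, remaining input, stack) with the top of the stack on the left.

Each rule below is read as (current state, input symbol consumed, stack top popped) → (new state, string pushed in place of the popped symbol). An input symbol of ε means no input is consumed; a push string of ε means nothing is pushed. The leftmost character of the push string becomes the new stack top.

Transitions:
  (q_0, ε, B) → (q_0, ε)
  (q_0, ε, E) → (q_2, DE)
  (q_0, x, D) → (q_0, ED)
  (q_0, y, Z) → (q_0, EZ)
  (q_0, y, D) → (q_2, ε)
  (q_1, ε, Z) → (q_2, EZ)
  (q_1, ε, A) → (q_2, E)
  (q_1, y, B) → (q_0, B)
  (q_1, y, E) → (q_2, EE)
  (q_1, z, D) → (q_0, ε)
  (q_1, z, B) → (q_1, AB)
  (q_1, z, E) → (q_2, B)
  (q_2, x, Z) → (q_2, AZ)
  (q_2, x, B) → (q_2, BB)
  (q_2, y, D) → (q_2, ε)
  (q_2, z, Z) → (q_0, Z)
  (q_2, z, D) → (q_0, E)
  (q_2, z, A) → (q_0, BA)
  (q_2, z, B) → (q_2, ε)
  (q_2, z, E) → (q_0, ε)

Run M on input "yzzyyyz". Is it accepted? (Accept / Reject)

Reject

(q_0, yzzyyyz, Z)
  read y, top Z: go to q_0, push EZ → (q_0, zzyyyz, EZ)
  ε-move, top E: go to q_2, push DE → (q_2, zzyyyz, DEZ)
  read z, top D: go to q_0, push E → (q_0, zyyyz, EEZ)
  ε-move, top E: go to q_2, push DE → (q_2, zyyyz, DEEZ)
  read z, top D: go to q_0, push E → (q_0, yyyz, EEEZ)
  ε-move, top E: go to q_2, push DE → (q_2, yyyz, DEEEZ)
  read y, top D: go to q_2, push ε → (q_2, yyz, EEEZ)
No transition applies at (q_2, yyz, EEEZ); input not fully consumed.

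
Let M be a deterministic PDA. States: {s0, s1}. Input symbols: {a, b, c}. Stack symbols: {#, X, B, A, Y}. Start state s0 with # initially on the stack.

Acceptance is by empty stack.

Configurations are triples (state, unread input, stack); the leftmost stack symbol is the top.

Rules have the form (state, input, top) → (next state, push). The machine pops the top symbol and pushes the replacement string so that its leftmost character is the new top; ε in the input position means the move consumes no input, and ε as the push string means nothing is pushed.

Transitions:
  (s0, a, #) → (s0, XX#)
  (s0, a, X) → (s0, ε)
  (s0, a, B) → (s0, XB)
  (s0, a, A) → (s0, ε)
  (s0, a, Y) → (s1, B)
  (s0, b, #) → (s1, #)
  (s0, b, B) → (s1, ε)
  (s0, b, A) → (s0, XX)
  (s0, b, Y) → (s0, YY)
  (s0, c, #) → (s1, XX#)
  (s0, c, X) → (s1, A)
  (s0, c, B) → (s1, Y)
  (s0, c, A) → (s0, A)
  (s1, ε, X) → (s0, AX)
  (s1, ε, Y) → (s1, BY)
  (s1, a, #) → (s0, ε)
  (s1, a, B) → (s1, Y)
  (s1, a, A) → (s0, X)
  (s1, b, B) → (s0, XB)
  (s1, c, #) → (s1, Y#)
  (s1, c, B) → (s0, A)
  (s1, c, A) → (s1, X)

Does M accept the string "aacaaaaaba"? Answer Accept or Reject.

Accept

(s0, aacaaaaaba, #)
  read a, top #: go to s0, push XX# → (s0, acaaaaaba, XX#)
  read a, top X: go to s0, push ε → (s0, caaaaaba, X#)
  read c, top X: go to s1, push A → (s1, aaaaaba, A#)
  read a, top A: go to s0, push X → (s0, aaaaba, X#)
  read a, top X: go to s0, push ε → (s0, aaaba, #)
  read a, top #: go to s0, push XX# → (s0, aaba, XX#)
  read a, top X: go to s0, push ε → (s0, aba, X#)
  read a, top X: go to s0, push ε → (s0, ba, #)
  read b, top #: go to s1, push # → (s1, a, #)
  read a, top #: go to s0, push ε → (s0, ε, ε)
All input consumed and the stack is empty.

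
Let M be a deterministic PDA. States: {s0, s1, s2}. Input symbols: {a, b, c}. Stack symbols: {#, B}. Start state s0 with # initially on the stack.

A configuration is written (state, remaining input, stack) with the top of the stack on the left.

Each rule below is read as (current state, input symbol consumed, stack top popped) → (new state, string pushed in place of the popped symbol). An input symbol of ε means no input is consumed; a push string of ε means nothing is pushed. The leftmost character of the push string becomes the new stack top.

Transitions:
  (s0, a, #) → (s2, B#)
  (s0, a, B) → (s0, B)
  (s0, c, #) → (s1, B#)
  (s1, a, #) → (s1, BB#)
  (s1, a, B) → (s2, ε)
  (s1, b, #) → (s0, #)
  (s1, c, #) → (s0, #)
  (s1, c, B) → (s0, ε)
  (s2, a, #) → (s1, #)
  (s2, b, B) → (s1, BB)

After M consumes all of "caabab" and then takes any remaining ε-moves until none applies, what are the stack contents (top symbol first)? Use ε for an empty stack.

BB#

(s0, caabab, #) ⊢ (s1, aabab, B#) ⊢ (s2, abab, #) ⊢ (s1, bab, #) ⊢ (s0, ab, #) ⊢ (s2, b, B#) ⊢ (s1, ε, BB#)
All input consumed in state s1 with stack BB#.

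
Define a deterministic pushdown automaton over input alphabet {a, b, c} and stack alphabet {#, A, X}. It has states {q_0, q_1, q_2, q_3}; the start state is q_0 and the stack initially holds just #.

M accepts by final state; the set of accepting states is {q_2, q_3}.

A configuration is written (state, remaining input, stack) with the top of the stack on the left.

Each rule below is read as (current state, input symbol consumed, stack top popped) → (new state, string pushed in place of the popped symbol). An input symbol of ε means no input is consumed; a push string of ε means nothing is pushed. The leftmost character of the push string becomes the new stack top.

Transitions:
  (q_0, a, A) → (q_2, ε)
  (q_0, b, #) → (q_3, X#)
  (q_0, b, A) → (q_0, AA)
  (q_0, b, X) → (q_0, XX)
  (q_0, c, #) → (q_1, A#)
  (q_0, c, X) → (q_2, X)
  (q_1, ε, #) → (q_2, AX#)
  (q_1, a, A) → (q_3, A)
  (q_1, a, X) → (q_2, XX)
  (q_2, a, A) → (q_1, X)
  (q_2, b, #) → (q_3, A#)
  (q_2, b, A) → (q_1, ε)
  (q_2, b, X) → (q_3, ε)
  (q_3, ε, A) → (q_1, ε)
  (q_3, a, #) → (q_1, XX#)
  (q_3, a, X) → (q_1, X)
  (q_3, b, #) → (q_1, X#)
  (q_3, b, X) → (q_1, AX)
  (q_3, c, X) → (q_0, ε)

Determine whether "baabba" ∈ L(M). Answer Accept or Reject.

(q_0, baabba, #)
  read b, top #: go to q_3, push X# → (q_3, aabba, X#)
  read a, top X: go to q_1, push X → (q_1, abba, X#)
  read a, top X: go to q_2, push XX → (q_2, bba, XX#)
  read b, top X: go to q_3, push ε → (q_3, ba, X#)
  read b, top X: go to q_1, push AX → (q_1, a, AX#)
  read a, top A: go to q_3, push A → (q_3, ε, AX#)
All input consumed; state q_3 ∈ F.

Accept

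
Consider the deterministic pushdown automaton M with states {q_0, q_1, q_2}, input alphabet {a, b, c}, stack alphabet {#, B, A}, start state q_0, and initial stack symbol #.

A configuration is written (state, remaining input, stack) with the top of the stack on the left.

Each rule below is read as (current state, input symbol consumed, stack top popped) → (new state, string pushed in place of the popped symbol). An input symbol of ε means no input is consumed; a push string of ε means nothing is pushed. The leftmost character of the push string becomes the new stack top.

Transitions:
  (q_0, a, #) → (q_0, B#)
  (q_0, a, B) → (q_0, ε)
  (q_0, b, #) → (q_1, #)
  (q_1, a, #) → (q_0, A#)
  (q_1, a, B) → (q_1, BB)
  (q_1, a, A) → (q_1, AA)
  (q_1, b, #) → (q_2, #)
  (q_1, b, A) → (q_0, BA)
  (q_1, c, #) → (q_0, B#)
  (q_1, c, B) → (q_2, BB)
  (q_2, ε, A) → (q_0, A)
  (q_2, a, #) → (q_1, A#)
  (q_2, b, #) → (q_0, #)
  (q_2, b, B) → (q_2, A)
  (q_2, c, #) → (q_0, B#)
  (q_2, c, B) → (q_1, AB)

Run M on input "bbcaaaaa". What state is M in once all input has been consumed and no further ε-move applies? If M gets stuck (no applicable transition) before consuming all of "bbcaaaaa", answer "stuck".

q_0

(q_0, bbcaaaaa, #)
  read b, top #: go to q_1, push # → (q_1, bcaaaaa, #)
  read b, top #: go to q_2, push # → (q_2, caaaaa, #)
  read c, top #: go to q_0, push B# → (q_0, aaaaa, B#)
  read a, top B: go to q_0, push ε → (q_0, aaaa, #)
  read a, top #: go to q_0, push B# → (q_0, aaa, B#)
  read a, top B: go to q_0, push ε → (q_0, aa, #)
  read a, top #: go to q_0, push B# → (q_0, a, B#)
  read a, top B: go to q_0, push ε → (q_0, ε, #)
All input consumed; M is in state q_0.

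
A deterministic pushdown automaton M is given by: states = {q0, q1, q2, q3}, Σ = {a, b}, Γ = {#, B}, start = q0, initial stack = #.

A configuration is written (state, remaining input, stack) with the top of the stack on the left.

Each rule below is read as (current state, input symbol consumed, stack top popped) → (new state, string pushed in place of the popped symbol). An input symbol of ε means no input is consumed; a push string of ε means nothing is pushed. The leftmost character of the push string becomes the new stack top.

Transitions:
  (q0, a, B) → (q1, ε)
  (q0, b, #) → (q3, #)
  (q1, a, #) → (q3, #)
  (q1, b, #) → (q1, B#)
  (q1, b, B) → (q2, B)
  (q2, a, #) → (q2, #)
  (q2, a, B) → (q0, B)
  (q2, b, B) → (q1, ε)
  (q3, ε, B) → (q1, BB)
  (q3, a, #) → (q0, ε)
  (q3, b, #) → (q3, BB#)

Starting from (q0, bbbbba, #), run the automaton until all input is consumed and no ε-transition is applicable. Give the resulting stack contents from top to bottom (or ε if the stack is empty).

(q0, bbbbba, #)
  read b, top #: go to q3, push # → (q3, bbbba, #)
  read b, top #: go to q3, push BB# → (q3, bbba, BB#)
  ε-move, top B: go to q1, push BB → (q1, bbba, BBB#)
  read b, top B: go to q2, push B → (q2, bba, BBB#)
  read b, top B: go to q1, push ε → (q1, ba, BB#)
  read b, top B: go to q2, push B → (q2, a, BB#)
  read a, top B: go to q0, push B → (q0, ε, BB#)
All input consumed in state q0 with stack BB#.

BB#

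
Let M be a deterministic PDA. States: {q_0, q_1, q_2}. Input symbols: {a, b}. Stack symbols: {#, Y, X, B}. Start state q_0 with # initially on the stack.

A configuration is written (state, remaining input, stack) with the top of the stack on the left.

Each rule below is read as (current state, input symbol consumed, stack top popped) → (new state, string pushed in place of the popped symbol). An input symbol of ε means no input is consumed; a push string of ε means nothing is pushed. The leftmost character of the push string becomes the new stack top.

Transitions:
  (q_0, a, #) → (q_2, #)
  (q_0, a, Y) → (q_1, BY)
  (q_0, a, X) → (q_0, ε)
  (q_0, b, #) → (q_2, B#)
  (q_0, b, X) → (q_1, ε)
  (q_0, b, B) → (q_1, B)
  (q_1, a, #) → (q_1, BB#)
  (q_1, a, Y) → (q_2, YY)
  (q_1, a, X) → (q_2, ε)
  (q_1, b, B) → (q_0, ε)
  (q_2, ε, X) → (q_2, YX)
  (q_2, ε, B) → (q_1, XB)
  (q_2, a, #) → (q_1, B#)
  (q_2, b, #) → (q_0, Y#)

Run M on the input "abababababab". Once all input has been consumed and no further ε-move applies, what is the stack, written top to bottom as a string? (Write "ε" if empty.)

(q_0, abababababab, #) ⊢ (q_2, bababababab, #) ⊢ (q_0, ababababab, Y#) ⊢ (q_1, babababab, BY#) ⊢ (q_0, abababab, Y#) ⊢ (q_1, bababab, BY#) ⊢ (q_0, ababab, Y#) ⊢ (q_1, babab, BY#) ⊢ (q_0, abab, Y#) ⊢ (q_1, bab, BY#) ⊢ (q_0, ab, Y#) ⊢ (q_1, b, BY#) ⊢ (q_0, ε, Y#)
All input consumed in state q_0 with stack Y#.

Y#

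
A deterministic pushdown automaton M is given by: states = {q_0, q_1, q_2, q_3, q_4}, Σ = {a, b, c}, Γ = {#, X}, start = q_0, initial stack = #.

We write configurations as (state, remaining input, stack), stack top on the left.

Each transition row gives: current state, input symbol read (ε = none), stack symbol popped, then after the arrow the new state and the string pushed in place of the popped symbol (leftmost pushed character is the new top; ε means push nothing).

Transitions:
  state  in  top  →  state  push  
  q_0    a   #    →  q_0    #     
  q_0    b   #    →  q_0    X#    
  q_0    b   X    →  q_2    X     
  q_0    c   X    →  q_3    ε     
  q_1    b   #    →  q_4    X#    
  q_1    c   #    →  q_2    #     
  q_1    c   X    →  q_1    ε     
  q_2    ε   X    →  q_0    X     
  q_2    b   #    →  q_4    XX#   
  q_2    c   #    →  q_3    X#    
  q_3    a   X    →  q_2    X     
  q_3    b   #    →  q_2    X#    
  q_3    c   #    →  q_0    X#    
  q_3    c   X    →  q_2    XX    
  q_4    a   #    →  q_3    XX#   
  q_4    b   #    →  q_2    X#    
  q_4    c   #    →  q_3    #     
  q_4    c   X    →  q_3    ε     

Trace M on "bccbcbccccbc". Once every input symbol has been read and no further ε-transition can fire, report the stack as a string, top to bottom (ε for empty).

(q_0, bccbcbccccbc, #)
  read b, top #: go to q_0, push X# → (q_0, ccbcbccccbc, X#)
  read c, top X: go to q_3, push ε → (q_3, cbcbccccbc, #)
  read c, top #: go to q_0, push X# → (q_0, bcbccccbc, X#)
  read b, top X: go to q_2, push X → (q_2, cbccccbc, X#)
  ε-move, top X: go to q_0, push X → (q_0, cbccccbc, X#)
  read c, top X: go to q_3, push ε → (q_3, bccccbc, #)
  read b, top #: go to q_2, push X# → (q_2, ccccbc, X#)
  ε-move, top X: go to q_0, push X → (q_0, ccccbc, X#)
  read c, top X: go to q_3, push ε → (q_3, cccbc, #)
  read c, top #: go to q_0, push X# → (q_0, ccbc, X#)
  read c, top X: go to q_3, push ε → (q_3, cbc, #)
  read c, top #: go to q_0, push X# → (q_0, bc, X#)
  read b, top X: go to q_2, push X → (q_2, c, X#)
  ε-move, top X: go to q_0, push X → (q_0, c, X#)
  read c, top X: go to q_3, push ε → (q_3, ε, #)
All input consumed in state q_3 with stack #.

#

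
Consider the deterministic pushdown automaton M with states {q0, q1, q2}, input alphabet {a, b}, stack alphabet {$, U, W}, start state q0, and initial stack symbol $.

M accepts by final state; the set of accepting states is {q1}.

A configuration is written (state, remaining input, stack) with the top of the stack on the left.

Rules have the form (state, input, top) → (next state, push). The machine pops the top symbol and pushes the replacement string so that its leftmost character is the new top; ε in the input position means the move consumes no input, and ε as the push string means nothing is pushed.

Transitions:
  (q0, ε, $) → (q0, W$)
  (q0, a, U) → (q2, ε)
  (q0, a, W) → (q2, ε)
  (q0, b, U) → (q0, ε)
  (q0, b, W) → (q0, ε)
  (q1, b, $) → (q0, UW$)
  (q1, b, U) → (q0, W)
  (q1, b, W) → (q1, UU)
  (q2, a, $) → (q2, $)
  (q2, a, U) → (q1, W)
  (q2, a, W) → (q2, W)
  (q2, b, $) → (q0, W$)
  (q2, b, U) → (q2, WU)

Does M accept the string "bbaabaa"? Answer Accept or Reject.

Reject

(q0, bbaabaa, $)
  ε-move, top $: go to q0, push W$ → (q0, bbaabaa, W$)
  read b, top W: go to q0, push ε → (q0, baabaa, $)
  ε-move, top $: go to q0, push W$ → (q0, baabaa, W$)
  read b, top W: go to q0, push ε → (q0, aabaa, $)
  ε-move, top $: go to q0, push W$ → (q0, aabaa, W$)
  read a, top W: go to q2, push ε → (q2, abaa, $)
  read a, top $: go to q2, push $ → (q2, baa, $)
  read b, top $: go to q0, push W$ → (q0, aa, W$)
  read a, top W: go to q2, push ε → (q2, a, $)
  read a, top $: go to q2, push $ → (q2, ε, $)
All input consumed; state q2 ∉ F and no further ε-move applies.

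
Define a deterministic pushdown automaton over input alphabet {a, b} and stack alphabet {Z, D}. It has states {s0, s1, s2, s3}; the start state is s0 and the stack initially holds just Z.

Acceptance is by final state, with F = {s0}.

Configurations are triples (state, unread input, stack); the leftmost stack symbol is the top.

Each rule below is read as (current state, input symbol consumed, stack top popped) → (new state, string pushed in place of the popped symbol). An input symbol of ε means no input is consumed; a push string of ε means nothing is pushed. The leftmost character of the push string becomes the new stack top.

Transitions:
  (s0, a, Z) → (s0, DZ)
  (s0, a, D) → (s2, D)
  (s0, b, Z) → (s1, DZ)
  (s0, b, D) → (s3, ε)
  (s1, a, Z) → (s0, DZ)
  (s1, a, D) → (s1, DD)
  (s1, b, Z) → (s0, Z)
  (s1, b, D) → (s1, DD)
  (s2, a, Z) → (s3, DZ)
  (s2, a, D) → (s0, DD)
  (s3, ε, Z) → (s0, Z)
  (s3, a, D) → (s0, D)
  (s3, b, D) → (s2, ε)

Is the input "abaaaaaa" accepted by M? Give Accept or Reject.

Reject

(s0, abaaaaaa, Z) ⊢ (s0, baaaaaa, DZ) ⊢ (s3, aaaaaa, Z) ⊢ (s0, aaaaaa, Z) ⊢ (s0, aaaaa, DZ) ⊢ (s2, aaaa, DZ) ⊢ (s0, aaa, DDZ) ⊢ (s2, aa, DDZ) ⊢ (s0, a, DDDZ) ⊢ (s2, ε, DDDZ)
All input consumed; state s2 ∉ F and no further ε-move applies.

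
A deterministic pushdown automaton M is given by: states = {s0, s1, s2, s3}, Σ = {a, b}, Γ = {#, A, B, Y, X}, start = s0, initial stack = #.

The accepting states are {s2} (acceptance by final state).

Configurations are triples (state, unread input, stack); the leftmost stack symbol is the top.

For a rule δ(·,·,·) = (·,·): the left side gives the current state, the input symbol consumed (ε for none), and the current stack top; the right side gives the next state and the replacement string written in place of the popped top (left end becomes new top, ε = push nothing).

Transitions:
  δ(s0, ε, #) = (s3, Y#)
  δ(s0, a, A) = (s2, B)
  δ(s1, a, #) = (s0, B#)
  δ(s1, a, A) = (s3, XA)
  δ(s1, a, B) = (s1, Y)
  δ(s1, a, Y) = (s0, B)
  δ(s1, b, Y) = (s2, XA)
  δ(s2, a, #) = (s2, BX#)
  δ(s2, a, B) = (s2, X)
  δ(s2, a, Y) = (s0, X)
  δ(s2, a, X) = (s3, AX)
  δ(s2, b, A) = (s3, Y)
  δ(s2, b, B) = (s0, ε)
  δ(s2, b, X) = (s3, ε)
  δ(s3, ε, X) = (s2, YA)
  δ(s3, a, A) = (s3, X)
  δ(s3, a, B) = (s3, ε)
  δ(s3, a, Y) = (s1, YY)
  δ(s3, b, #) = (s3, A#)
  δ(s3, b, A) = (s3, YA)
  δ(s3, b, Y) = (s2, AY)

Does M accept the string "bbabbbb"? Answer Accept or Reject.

(s0, bbabbbb, #)
  ε-move, top #: go to s3, push Y# → (s3, bbabbbb, Y#)
  read b, top Y: go to s2, push AY → (s2, babbbb, AY#)
  read b, top A: go to s3, push Y → (s3, abbbb, YY#)
  read a, top Y: go to s1, push YY → (s1, bbbb, YYY#)
  read b, top Y: go to s2, push XA → (s2, bbb, XAYY#)
  read b, top X: go to s3, push ε → (s3, bb, AYY#)
  read b, top A: go to s3, push YA → (s3, b, YAYY#)
  read b, top Y: go to s2, push AY → (s2, ε, AYAYY#)
All input consumed; state s2 ∈ F.

Accept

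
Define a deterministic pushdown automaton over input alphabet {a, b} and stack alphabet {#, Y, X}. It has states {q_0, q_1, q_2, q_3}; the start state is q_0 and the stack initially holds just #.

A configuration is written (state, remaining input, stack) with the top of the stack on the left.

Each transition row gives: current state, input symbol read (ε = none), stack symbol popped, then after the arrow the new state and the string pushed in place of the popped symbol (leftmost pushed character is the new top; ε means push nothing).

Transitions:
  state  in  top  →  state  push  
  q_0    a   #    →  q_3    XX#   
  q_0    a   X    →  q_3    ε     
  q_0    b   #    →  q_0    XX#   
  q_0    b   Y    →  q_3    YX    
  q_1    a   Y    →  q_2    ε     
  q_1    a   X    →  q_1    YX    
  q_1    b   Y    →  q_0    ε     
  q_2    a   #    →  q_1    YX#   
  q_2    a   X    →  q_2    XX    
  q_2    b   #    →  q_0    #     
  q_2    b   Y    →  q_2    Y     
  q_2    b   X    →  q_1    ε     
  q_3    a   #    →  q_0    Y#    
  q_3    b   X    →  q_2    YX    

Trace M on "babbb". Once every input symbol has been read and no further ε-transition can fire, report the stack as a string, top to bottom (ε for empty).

(q_0, babbb, #)
  read b, top #: go to q_0, push XX# → (q_0, abbb, XX#)
  read a, top X: go to q_3, push ε → (q_3, bbb, X#)
  read b, top X: go to q_2, push YX → (q_2, bb, YX#)
  read b, top Y: go to q_2, push Y → (q_2, b, YX#)
  read b, top Y: go to q_2, push Y → (q_2, ε, YX#)
All input consumed in state q_2 with stack YX#.

YX#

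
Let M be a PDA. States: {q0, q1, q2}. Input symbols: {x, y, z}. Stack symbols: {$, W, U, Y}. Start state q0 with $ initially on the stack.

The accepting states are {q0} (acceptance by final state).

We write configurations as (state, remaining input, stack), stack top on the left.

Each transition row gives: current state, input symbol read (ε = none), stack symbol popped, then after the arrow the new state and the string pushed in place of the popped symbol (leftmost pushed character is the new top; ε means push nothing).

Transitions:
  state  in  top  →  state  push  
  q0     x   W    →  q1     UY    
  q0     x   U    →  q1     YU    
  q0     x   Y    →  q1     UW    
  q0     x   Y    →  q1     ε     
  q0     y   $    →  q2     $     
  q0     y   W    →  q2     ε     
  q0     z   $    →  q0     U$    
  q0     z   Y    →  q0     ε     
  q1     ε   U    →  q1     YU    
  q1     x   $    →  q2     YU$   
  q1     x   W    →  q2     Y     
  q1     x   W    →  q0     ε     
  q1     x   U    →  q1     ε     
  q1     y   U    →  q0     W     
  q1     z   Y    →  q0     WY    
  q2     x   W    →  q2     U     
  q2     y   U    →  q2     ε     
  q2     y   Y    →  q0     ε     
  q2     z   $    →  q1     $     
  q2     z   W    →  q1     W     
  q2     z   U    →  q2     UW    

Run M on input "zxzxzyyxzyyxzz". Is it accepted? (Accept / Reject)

Reject

No computation consumes all input and reaches a final state.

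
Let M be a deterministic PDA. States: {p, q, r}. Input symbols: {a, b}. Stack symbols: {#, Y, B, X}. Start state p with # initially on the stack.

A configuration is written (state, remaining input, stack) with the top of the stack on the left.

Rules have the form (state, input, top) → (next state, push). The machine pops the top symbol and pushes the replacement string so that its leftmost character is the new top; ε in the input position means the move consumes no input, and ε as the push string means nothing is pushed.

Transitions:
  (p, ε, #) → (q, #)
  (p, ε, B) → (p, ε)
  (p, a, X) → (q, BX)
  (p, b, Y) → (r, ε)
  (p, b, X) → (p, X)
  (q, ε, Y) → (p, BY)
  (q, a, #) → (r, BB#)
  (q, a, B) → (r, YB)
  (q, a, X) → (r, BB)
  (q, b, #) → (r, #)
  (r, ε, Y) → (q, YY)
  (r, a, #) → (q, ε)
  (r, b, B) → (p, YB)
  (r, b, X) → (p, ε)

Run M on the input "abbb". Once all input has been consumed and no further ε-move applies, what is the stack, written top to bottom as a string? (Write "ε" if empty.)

YBB#

(p, abbb, #)
  ε-move, top #: go to q, push # → (q, abbb, #)
  read a, top #: go to r, push BB# → (r, bbb, BB#)
  read b, top B: go to p, push YB → (p, bb, YBB#)
  read b, top Y: go to r, push ε → (r, b, BB#)
  read b, top B: go to p, push YB → (p, ε, YBB#)
All input consumed in state p with stack YBB#.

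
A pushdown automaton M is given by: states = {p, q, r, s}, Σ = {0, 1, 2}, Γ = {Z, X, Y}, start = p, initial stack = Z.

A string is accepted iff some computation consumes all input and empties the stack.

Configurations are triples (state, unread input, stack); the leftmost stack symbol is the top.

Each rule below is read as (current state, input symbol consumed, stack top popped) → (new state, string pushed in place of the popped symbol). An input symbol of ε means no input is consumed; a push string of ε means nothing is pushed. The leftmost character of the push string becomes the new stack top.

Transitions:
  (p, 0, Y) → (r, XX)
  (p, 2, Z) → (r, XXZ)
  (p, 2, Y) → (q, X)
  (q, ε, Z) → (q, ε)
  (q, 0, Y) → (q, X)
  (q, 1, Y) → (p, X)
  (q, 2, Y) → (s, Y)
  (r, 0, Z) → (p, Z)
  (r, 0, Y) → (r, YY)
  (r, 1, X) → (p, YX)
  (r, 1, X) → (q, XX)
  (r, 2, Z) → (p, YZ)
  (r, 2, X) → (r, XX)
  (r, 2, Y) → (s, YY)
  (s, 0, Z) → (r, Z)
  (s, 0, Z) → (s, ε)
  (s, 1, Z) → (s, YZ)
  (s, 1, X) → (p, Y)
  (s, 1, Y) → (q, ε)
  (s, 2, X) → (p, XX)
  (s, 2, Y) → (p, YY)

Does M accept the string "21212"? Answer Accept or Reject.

No computation consumes all input and empties the stack.

Reject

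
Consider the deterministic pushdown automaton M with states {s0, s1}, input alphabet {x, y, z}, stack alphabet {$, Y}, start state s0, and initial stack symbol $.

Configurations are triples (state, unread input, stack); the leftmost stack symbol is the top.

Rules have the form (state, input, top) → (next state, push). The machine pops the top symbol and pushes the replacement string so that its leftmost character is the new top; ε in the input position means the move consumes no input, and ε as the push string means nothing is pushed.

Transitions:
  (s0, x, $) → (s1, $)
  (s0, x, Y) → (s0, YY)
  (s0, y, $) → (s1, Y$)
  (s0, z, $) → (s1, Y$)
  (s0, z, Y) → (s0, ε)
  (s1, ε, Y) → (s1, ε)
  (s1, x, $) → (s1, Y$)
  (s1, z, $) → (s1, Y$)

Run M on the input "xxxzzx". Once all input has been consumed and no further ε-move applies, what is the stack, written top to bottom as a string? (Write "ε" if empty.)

$

(s0, xxxzzx, $)
  read x, top $: go to s1, push $ → (s1, xxzzx, $)
  read x, top $: go to s1, push Y$ → (s1, xzzx, Y$)
  ε-move, top Y: go to s1, push ε → (s1, xzzx, $)
  read x, top $: go to s1, push Y$ → (s1, zzx, Y$)
  ε-move, top Y: go to s1, push ε → (s1, zzx, $)
  read z, top $: go to s1, push Y$ → (s1, zx, Y$)
  ε-move, top Y: go to s1, push ε → (s1, zx, $)
  read z, top $: go to s1, push Y$ → (s1, x, Y$)
  ε-move, top Y: go to s1, push ε → (s1, x, $)
  read x, top $: go to s1, push Y$ → (s1, ε, Y$)
  ε-move, top Y: go to s1, push ε → (s1, ε, $)
All input consumed in state s1 with stack $.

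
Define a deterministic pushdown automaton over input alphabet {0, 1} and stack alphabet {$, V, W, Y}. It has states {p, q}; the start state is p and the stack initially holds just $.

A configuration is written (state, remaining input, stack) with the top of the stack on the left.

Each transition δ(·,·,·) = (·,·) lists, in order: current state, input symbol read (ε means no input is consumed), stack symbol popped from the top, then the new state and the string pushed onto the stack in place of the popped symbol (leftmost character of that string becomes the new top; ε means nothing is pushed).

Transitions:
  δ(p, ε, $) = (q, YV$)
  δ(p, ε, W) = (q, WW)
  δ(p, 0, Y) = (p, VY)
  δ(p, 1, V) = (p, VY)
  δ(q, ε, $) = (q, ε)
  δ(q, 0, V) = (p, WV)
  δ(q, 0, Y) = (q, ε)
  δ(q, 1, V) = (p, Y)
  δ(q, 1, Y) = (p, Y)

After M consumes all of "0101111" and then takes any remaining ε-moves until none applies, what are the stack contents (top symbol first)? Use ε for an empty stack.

VYYYYY$

(p, 0101111, $) ⊢ (q, 0101111, YV$) ⊢ (q, 101111, V$) ⊢ (p, 01111, Y$) ⊢ (p, 1111, VY$) ⊢ (p, 111, VYY$) ⊢ (p, 11, VYYY$) ⊢ (p, 1, VYYYY$) ⊢ (p, ε, VYYYYY$)
All input consumed in state p with stack VYYYYY$.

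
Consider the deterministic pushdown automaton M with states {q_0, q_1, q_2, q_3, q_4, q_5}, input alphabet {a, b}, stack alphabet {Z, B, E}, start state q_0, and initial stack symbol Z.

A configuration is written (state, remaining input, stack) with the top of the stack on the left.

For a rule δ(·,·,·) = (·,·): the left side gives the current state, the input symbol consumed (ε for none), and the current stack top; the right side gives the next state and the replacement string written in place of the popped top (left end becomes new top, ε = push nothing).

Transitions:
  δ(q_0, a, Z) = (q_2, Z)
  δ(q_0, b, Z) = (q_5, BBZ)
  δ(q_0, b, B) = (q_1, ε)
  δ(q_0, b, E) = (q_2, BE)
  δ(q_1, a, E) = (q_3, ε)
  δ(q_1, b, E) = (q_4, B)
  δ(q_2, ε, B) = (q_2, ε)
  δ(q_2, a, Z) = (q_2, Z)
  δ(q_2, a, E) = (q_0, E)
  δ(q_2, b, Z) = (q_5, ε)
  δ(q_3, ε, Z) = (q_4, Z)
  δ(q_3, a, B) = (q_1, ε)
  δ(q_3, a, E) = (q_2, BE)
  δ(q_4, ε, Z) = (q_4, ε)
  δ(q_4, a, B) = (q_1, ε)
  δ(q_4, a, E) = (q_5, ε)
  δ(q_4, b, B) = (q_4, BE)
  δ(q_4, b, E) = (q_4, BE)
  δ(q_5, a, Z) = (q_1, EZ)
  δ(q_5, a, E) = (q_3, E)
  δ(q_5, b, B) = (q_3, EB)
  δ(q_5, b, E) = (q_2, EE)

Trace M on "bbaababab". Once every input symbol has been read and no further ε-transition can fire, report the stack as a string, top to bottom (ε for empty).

EBBZ

(q_0, bbaababab, Z)
  read b, top Z: go to q_5, push BBZ → (q_5, baababab, BBZ)
  read b, top B: go to q_3, push EB → (q_3, aababab, EBBZ)
  read a, top E: go to q_2, push BE → (q_2, ababab, BEBBZ)
  ε-move, top B: go to q_2, push ε → (q_2, ababab, EBBZ)
  read a, top E: go to q_0, push E → (q_0, babab, EBBZ)
  read b, top E: go to q_2, push BE → (q_2, abab, BEBBZ)
  ε-move, top B: go to q_2, push ε → (q_2, abab, EBBZ)
  read a, top E: go to q_0, push E → (q_0, bab, EBBZ)
  read b, top E: go to q_2, push BE → (q_2, ab, BEBBZ)
  ε-move, top B: go to q_2, push ε → (q_2, ab, EBBZ)
  read a, top E: go to q_0, push E → (q_0, b, EBBZ)
  read b, top E: go to q_2, push BE → (q_2, ε, BEBBZ)
  ε-move, top B: go to q_2, push ε → (q_2, ε, EBBZ)
All input consumed in state q_2 with stack EBBZ.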